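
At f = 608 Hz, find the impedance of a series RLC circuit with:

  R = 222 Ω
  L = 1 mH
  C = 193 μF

Step 1 — Angular frequency: ω = 2π·f = 2π·608 = 3820 rad/s.
Step 2 — Component impedances:
  R: Z = R = 222 Ω
  L: Z = jωL = j·3820·0.001 = 0 + j3.82 Ω
  C: Z = 1/(jωC) = -j/(ω·C) = 0 - j1.356 Ω
Step 3 — Series combination: Z_total = R + L + C = 222 + j2.464 Ω = 222∠0.6° Ω.

Z = 222 + j2.464 Ω = 222∠0.6° Ω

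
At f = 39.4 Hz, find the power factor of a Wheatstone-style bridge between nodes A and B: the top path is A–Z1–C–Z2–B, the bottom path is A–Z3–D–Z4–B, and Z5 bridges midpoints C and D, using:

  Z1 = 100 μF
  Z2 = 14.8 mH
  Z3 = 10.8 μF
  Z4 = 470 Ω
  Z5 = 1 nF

Step 1 — Angular frequency: ω = 2π·f = 2π·39.4 = 247.6 rad/s.
Step 2 — Component impedances:
  Z1: Z = 1/(jωC) = -j/(ω·C) = 0 - j40.39 Ω
  Z2: Z = jωL = j·247.6·0.0148 = 0 + j3.664 Ω
  Z3: Z = 1/(jωC) = -j/(ω·C) = 0 - j374 Ω
  Z4: Z = R = 470 Ω
  Z5: Z = 1/(jωC) = -j/(ω·C) = 0 - j4.039e+06 Ω
Step 3 — Bridge requires nodal analysis (the Z5 bridge couples midpoints C and D, so the two paths cannot be reduced to a simple series/parallel combination). Setting node B to ground and injecting 1 A at node A, the 3-node admittance system at A, C, D solves to V_A = Z_AB = 1.627 - j35.31 Ω = 35.35∠-87.4° Ω.
Step 4 — Power factor: PF = cos(φ) = Re(Z)/|Z| = 1.6273/35.346 = 0.04604.
Step 5 — Type: Im(Z) = -35.31 ⇒ leading (phase φ = -87.4°).

PF = 0.04604 (leading, φ = -87.4°)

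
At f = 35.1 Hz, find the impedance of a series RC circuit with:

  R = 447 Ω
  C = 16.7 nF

Step 1 — Angular frequency: ω = 2π·f = 2π·35.1 = 220.5 rad/s.
Step 2 — Component impedances:
  R: Z = R = 447 Ω
  C: Z = 1/(jωC) = -j/(ω·C) = 0 - j2.715e+05 Ω
Step 3 — Series combination: Z_total = R + C = 447 - j2.715e+05 Ω = 2.715e+05∠-89.9° Ω.

Z = 447 - j2.715e+05 Ω = 2.715e+05∠-89.9° Ω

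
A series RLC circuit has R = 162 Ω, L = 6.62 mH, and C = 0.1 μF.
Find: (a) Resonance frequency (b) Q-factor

Step 1 — Resonance condition Im(Z)=0 gives ω₀ = 1/√(LC).
Step 2 — ω₀ = 1/√(0.00662·1e-07) = 3.887e+04 rad/s.
Step 3 — f₀ = ω₀/(2π) = 6186 Hz.
Step 4 — Series Q: Q = ω₀L/R = 3.887e+04·0.00662/162 = 1.588.

(a) f₀ = 6186 Hz  (b) Q = 1.588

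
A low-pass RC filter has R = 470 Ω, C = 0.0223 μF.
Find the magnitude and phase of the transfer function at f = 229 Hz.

Step 1 — Angular frequency: ω = 2π·229 = 1439 rad/s.
Step 2 — Transfer function: H(jω) = 1/(1 + jωRC).
Step 3 — Denominator: 1 + jωRC = 1 + j·1439·470·2.23e-08 = 1 + j0.01508.
Step 4 — H = 0.9998 - j0.01508.
Step 5 — Magnitude: |H| = 0.9999 (-0.0 dB); phase: φ = -0.9°.

|H| = 0.9999 (-0.0 dB), φ = -0.9°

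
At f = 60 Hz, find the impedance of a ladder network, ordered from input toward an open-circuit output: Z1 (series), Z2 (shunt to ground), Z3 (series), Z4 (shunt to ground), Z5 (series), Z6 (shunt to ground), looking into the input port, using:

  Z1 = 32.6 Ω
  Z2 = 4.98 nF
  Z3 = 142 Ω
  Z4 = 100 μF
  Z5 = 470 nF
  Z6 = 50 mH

Step 1 — Angular frequency: ω = 2π·f = 2π·60 = 377 rad/s.
Step 2 — Component impedances:
  Z1: Z = R = 32.6 Ω
  Z2: Z = 1/(jωC) = -j/(ω·C) = 0 - j5.326e+05 Ω
  Z3: Z = R = 142 Ω
  Z4: Z = 1/(jωC) = -j/(ω·C) = 0 - j26.53 Ω
  Z5: Z = 1/(jωC) = -j/(ω·C) = 0 - j5644 Ω
  Z6: Z = jωL = j·377·0.05 = 0 + j18.85 Ω
Step 3 — Ladder network (open output): work backward from the far end, alternating series and parallel combinations. Z_in = 174.6 - j26.44 Ω = 176.6∠-8.6° Ω.

Z = 174.6 - j26.44 Ω = 176.6∠-8.6° Ω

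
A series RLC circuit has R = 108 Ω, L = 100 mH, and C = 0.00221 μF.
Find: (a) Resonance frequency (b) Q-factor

Step 1 — Resonance condition Im(Z)=0 gives ω₀ = 1/√(LC).
Step 2 — ω₀ = 1/√(0.1·2.21e-09) = 6.727e+04 rad/s.
Step 3 — f₀ = ω₀/(2π) = 1.071e+04 Hz.
Step 4 — Series Q: Q = ω₀L/R = 6.727e+04·0.1/108 = 62.28.

(a) f₀ = 1.071e+04 Hz  (b) Q = 62.28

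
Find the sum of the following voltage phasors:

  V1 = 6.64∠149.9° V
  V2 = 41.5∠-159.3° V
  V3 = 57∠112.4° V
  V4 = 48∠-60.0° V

Step 1 — Convert each phasor to rectangular form:
  V1 = 6.64·(cos(149.9°) + j·sin(149.9°)) = -5.745 + j3.33 V
  V2 = 41.5·(cos(-159.3°) + j·sin(-159.3°)) = -38.82 - j14.67 V
  V3 = 57·(cos(112.4°) + j·sin(112.4°)) = -21.72 + j52.7 V
  V4 = 48·(cos(-60.0°) + j·sin(-60.0°)) = 24 - j41.57 V
Step 2 — Sum components: V_total = -42.29 - j0.2093 V.
Step 3 — Convert to polar: |V_total| = 42.29 V, ∠V_total = -179.7°.

V_total = 42.29∠-179.7° V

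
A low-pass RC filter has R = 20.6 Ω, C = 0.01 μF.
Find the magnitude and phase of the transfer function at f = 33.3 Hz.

Step 1 — Angular frequency: ω = 2π·33.3 = 209.2 rad/s.
Step 2 — Transfer function: H(jω) = 1/(1 + jωRC).
Step 3 — Denominator: 1 + jωRC = 1 + j·209.2·20.6·1e-08 = 1 + j4.31e-05.
Step 4 — H = 1 - j4.31e-05.
Step 5 — Magnitude: |H| = 1 (-0.0 dB); phase: φ = -0.0°.

|H| = 1 (-0.0 dB), φ = -0.0°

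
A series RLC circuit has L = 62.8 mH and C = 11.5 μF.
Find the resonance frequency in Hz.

Step 1 — Resonance condition Im(Z)=0 gives ω₀ = 1/√(LC).
Step 2 — ω₀ = 1/√(0.0628·1.15e-05) = 1177 rad/s.
Step 3 — f₀ = ω₀/(2π) = 187.3 Hz.

f₀ = 187.3 Hz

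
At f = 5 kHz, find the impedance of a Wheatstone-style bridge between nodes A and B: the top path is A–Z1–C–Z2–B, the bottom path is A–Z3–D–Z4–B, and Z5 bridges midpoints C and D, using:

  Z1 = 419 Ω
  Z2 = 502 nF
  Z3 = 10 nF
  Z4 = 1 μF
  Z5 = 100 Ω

Step 1 — Angular frequency: ω = 2π·f = 2π·5000 = 3.142e+04 rad/s.
Step 2 — Component impedances:
  Z1: Z = R = 419 Ω
  Z2: Z = 1/(jωC) = -j/(ω·C) = 0 - j63.41 Ω
  Z3: Z = 1/(jωC) = -j/(ω·C) = 0 - j3183 Ω
  Z4: Z = 1/(jωC) = -j/(ω·C) = 0 - j31.83 Ω
  Z5: Z = R = 100 Ω
Step 3 — Bridge requires nodal analysis (the Z5 bridge couples midpoints C and D, so the two paths cannot be reduced to a simple series/parallel combination). Setting node B to ground and injecting 1 A at node A, the 3-node admittance system at A, C, D solves to V_A = Z_AB = 422.2 - j103.2 Ω = 434.6∠-13.7° Ω.

Z = 422.2 - j103.2 Ω = 434.6∠-13.7° Ω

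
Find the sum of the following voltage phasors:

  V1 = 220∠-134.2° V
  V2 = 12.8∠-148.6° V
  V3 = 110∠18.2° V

Step 1 — Convert each phasor to rectangular form:
  V1 = 220·(cos(-134.2°) + j·sin(-134.2°)) = -153.4 - j157.7 V
  V2 = 12.8·(cos(-148.6°) + j·sin(-148.6°)) = -10.93 - j6.669 V
  V3 = 110·(cos(18.2°) + j·sin(18.2°)) = 104.5 + j34.36 V
Step 2 — Sum components: V_total = -59.8 - j130 V.
Step 3 — Convert to polar: |V_total| = 143.1 V, ∠V_total = -114.7°.

V_total = 143.1∠-114.7° V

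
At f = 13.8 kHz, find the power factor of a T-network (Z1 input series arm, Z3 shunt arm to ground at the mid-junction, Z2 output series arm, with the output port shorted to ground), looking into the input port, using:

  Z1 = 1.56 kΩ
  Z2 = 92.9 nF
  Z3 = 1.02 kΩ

Step 1 — Angular frequency: ω = 2π·f = 2π·1.38e+04 = 8.671e+04 rad/s.
Step 2 — Component impedances:
  Z1: Z = R = 1560 Ω
  Z2: Z = 1/(jωC) = -j/(ω·C) = 0 - j124.1 Ω
  Z3: Z = R = 1020 Ω
Step 3 — With the output port shorted to ground, the output series arm Z2 runs from the junction to ground; the shunt arm Z3 also runs from the junction to ground. They appear in parallel: Z3 || Z2 = 14.89 - j122.3 Ω.
Step 4 — Series with input arm Z1: Z_in = Z1 + (Z3 || Z2) = 1575 - j122.3 Ω = 1580∠-4.4° Ω.
Step 5 — Power factor: PF = cos(φ) = Re(Z)/|Z| = 1574.9/1579.6 = 0.997.
Step 6 — Type: Im(Z) = -122.3 ⇒ leading (phase φ = -4.4°).

PF = 0.997 (leading, φ = -4.4°)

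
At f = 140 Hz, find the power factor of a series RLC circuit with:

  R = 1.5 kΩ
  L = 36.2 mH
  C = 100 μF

Step 1 — Angular frequency: ω = 2π·f = 2π·140 = 879.6 rad/s.
Step 2 — Component impedances:
  R: Z = R = 1500 Ω
  L: Z = jωL = j·879.6·0.0362 = 0 + j31.84 Ω
  C: Z = 1/(jωC) = -j/(ω·C) = 0 - j11.37 Ω
Step 3 — Series combination: Z_total = R + L + C = 1500 + j20.47 Ω = 1500∠0.8° Ω.
Step 4 — Power factor: PF = cos(φ) = Re(Z)/|Z| = 1500/1500.1 = 0.9999.
Step 5 — Type: Im(Z) = 20.47 ⇒ lagging (phase φ = 0.8°).

PF = 0.9999 (lagging, φ = 0.8°)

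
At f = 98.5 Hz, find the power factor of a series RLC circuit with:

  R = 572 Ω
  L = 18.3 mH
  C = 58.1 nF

Step 1 — Angular frequency: ω = 2π·f = 2π·98.5 = 618.9 rad/s.
Step 2 — Component impedances:
  R: Z = R = 572 Ω
  L: Z = jωL = j·618.9·0.0183 = 0 + j11.33 Ω
  C: Z = 1/(jωC) = -j/(ω·C) = 0 - j2.781e+04 Ω
Step 3 — Series combination: Z_total = R + L + C = 572 - j2.78e+04 Ω = 2.78e+04∠-88.8° Ω.
Step 4 — Power factor: PF = cos(φ) = Re(Z)/|Z| = 572/27805 = 0.02057.
Step 5 — Type: Im(Z) = -2.78e+04 ⇒ leading (phase φ = -88.8°).

PF = 0.02057 (leading, φ = -88.8°)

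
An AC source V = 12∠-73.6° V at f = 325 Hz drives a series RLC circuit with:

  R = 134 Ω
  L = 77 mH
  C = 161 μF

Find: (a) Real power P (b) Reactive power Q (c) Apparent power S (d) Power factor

Step 1 — Angular frequency: ω = 2π·f = 2π·325 = 2042 rad/s.
Step 2 — Component impedances:
  R: Z = R = 134 Ω
  L: Z = jωL = j·2042·0.077 = 0 + j157.2 Ω
  C: Z = 1/(jωC) = -j/(ω·C) = 0 - j3.042 Ω
Step 3 — Series combination: Z_total = R + L + C = 134 + j154.2 Ω = 204.3∠49.0° Ω.
Step 4 — Source phasor: V = 12∠-73.6° V = 3.388 - j11.51 V.
Step 5 — Current: I = V / Z = -0.03166 - j0.04948 A = 0.05874∠-122.6° A.
Step 6 — Complex power: S = V·I* = 0.4624 + j0.5321 VA.
Step 7 — Real power: P = Re(S) = 0.4624 W.
Step 8 — Reactive power: Q = Im(S) = 0.5321 VAR.
Step 9 — Apparent power: |S| = 0.7049 VA.
Step 10 — Power factor: PF = P/|S| = 0.6559 (lagging).

(a) P = 0.4624 W  (b) Q = 0.5321 VAR  (c) S = 0.7049 VA  (d) PF = 0.6559 (lagging)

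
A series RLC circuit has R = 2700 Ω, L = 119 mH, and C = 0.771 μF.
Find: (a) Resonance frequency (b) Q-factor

Step 1 — Resonance condition Im(Z)=0 gives ω₀ = 1/√(LC).
Step 2 — ω₀ = 1/√(0.119·7.71e-07) = 3301 rad/s.
Step 3 — f₀ = ω₀/(2π) = 525.4 Hz.
Step 4 — Series Q: Q = ω₀L/R = 3301·0.119/2700 = 0.1455.

(a) f₀ = 525.4 Hz  (b) Q = 0.1455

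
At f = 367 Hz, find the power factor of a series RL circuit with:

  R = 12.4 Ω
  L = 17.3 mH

Step 1 — Angular frequency: ω = 2π·f = 2π·367 = 2306 rad/s.
Step 2 — Component impedances:
  R: Z = R = 12.4 Ω
  L: Z = jωL = j·2306·0.0173 = 0 + j39.89 Ω
Step 3 — Series combination: Z_total = R + L = 12.4 + j39.89 Ω = 41.78∠72.7° Ω.
Step 4 — Power factor: PF = cos(φ) = Re(Z)/|Z| = 12.4/41.78 = 0.2968.
Step 5 — Type: Im(Z) = 39.89 ⇒ lagging (phase φ = 72.7°).

PF = 0.2968 (lagging, φ = 72.7°)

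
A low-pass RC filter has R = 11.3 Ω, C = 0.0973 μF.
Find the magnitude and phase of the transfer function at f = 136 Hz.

Step 1 — Angular frequency: ω = 2π·136 = 854.5 rad/s.
Step 2 — Transfer function: H(jω) = 1/(1 + jωRC).
Step 3 — Denominator: 1 + jωRC = 1 + j·854.5·11.3·9.73e-08 = 1 + j0.0009395.
Step 4 — H = 1 - j0.0009395.
Step 5 — Magnitude: |H| = 1 (-0.0 dB); phase: φ = -0.1°.

|H| = 1 (-0.0 dB), φ = -0.1°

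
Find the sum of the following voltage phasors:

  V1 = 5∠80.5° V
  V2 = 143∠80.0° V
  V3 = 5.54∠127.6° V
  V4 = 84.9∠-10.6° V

Step 1 — Convert each phasor to rectangular form:
  V1 = 5·(cos(80.5°) + j·sin(80.5°)) = 0.8252 + j4.931 V
  V2 = 143·(cos(80.0°) + j·sin(80.0°)) = 24.83 + j140.8 V
  V3 = 5.54·(cos(127.6°) + j·sin(127.6°)) = -3.38 + j4.389 V
  V4 = 84.9·(cos(-10.6°) + j·sin(-10.6°)) = 83.45 - j15.62 V
Step 2 — Sum components: V_total = 105.7 + j134.5 V.
Step 3 — Convert to polar: |V_total| = 171.1 V, ∠V_total = 51.8°.

V_total = 171.1∠51.8° V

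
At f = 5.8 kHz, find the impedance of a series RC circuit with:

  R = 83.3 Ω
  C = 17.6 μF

Step 1 — Angular frequency: ω = 2π·f = 2π·5800 = 3.644e+04 rad/s.
Step 2 — Component impedances:
  R: Z = R = 83.3 Ω
  C: Z = 1/(jωC) = -j/(ω·C) = 0 - j1.559 Ω
Step 3 — Series combination: Z_total = R + C = 83.3 - j1.559 Ω = 83.31∠-1.1° Ω.

Z = 83.3 - j1.559 Ω = 83.31∠-1.1° Ω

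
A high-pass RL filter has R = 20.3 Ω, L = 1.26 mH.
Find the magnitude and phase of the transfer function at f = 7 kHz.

Step 1 — Angular frequency: ω = 2π·7000 = 4.398e+04 rad/s.
Step 2 — Transfer function: H(jω) = jωL/(R + jωL).
Step 3 — Numerator jωL = j·55.42; denominator R + jωL = 20.3 + j55.42.
Step 4 — H = 0.8817 + j0.323.
Step 5 — Magnitude: |H| = 0.939 (-0.5 dB); phase: φ = 20.1°.

|H| = 0.939 (-0.5 dB), φ = 20.1°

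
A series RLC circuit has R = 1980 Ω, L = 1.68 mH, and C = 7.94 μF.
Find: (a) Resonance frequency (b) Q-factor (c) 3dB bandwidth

Step 1 — Resonance: ω₀ = 1/√(LC) = 1/√(0.00168·7.94e-06) = 8658 rad/s.
Step 2 — f₀ = ω₀/(2π) = 1378 Hz.
Step 3 — Series Q: Q = ω₀L/R = 8658·0.00168/1980 = 0.007346.
Step 4 — Bandwidth: Δω = ω₀/Q = 1.179e+06 rad/s; BW = Δω/(2π) = 1.876e+05 Hz.

(a) f₀ = 1378 Hz  (b) Q = 0.007346  (c) BW = 1.876e+05 Hz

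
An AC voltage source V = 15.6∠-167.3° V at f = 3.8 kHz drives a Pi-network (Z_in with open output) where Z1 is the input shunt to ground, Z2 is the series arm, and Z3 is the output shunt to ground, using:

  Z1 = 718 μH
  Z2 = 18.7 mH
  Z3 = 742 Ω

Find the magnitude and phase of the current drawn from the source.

Step 1 — Angular frequency: ω = 2π·f = 2π·3800 = 2.388e+04 rad/s.
Step 2 — Component impedances:
  Z1: Z = jωL = j·2.388e+04·0.000718 = 0 + j17.14 Ω
  Z2: Z = jωL = j·2.388e+04·0.0187 = 0 + j446.5 Ω
  Z3: Z = R = 742 Ω
Step 3 — With open output, the series arm Z2 and the output shunt Z3 appear in series to ground: Z2 + Z3 = 742 + j446.5 Ω.
Step 4 — Parallel with input shunt Z1: Z_in = Z1 || (Z2 + Z3) = 0.2849 + j16.97 Ω = 16.97∠89.0° Ω.
Step 5 — Source phasor: V = 15.6∠-167.3° V = -15.22 - j3.43 V.
Step 6 — Ohm's law: I = V / Z_total = (-15.22 - j3.43) / (0.2849 + j16.97) = -0.2172 + j0.8934 A.
Step 7 — Convert to polar: |I| = 0.9194 A, ∠I = 103.7°.

I = 0.9194∠103.7° A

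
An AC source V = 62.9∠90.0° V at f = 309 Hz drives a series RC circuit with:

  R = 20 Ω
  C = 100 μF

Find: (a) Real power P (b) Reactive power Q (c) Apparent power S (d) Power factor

Step 1 — Angular frequency: ω = 2π·f = 2π·309 = 1942 rad/s.
Step 2 — Component impedances:
  R: Z = R = 20 Ω
  C: Z = 1/(jωC) = -j/(ω·C) = 0 - j5.151 Ω
Step 3 — Series combination: Z_total = R + C = 20 - j5.151 Ω = 20.65∠-14.4° Ω.
Step 4 — Source phasor: V = 62.9∠90.0° V = 0 + j62.9 V.
Step 5 — Current: I = V / Z = -0.7596 + j2.949 A = 3.046∠104.4° A.
Step 6 — Complex power: S = V·I* = 185.5 - j47.78 VA.
Step 7 — Real power: P = Re(S) = 185.5 W.
Step 8 — Reactive power: Q = Im(S) = -47.78 VAR.
Step 9 — Apparent power: |S| = 191.6 VA.
Step 10 — Power factor: PF = P/|S| = 0.9684 (leading).

(a) P = 185.5 W  (b) Q = -47.78 VAR  (c) S = 191.6 VA  (d) PF = 0.9684 (leading)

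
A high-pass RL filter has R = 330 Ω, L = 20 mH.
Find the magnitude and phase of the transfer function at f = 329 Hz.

Step 1 — Angular frequency: ω = 2π·329 = 2067 rad/s.
Step 2 — Transfer function: H(jω) = jωL/(R + jωL).
Step 3 — Numerator jωL = j·41.34; denominator R + jωL = 330 + j41.34.
Step 4 — H = 0.01545 + j0.1233.
Step 5 — Magnitude: |H| = 0.1243 (-18.1 dB); phase: φ = 82.9°.

|H| = 0.1243 (-18.1 dB), φ = 82.9°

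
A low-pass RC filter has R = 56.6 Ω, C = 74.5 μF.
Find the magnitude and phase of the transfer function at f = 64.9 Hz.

Step 1 — Angular frequency: ω = 2π·64.9 = 407.8 rad/s.
Step 2 — Transfer function: H(jω) = 1/(1 + jωRC).
Step 3 — Denominator: 1 + jωRC = 1 + j·407.8·56.6·7.45e-05 = 1 + j1.719.
Step 4 — H = 0.2527 - j0.4346.
Step 5 — Magnitude: |H| = 0.5027 (-6.0 dB); phase: φ = -59.8°.

|H| = 0.5027 (-6.0 dB), φ = -59.8°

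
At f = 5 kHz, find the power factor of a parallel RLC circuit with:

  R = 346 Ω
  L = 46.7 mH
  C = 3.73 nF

Step 1 — Angular frequency: ω = 2π·f = 2π·5000 = 3.142e+04 rad/s.
Step 2 — Component impedances:
  R: Z = R = 346 Ω
  L: Z = jωL = j·3.142e+04·0.0467 = 0 + j1467 Ω
  C: Z = 1/(jωC) = -j/(ω·C) = 0 - j8534 Ω
Step 3 — Parallel combination: 1/Z_total = 1/R + 1/L + 1/C; Z_total = 333.3 + j65.09 Ω = 339.6∠11.1° Ω.
Step 4 — Power factor: PF = cos(φ) = Re(Z)/|Z| = 333.29/339.58 = 0.9815.
Step 5 — Type: Im(Z) = 65.09 ⇒ lagging (phase φ = 11.1°).

PF = 0.9815 (lagging, φ = 11.1°)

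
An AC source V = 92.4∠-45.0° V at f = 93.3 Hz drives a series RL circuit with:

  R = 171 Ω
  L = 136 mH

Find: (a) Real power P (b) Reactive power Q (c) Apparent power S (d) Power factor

Step 1 — Angular frequency: ω = 2π·f = 2π·93.3 = 586.2 rad/s.
Step 2 — Component impedances:
  R: Z = R = 171 Ω
  L: Z = jωL = j·586.2·0.136 = 0 + j79.73 Ω
Step 3 — Series combination: Z_total = R + L = 171 + j79.73 Ω = 188.7∠25.0° Ω.
Step 4 — Source phasor: V = 92.4∠-45.0° V = 65.34 - j65.34 V.
Step 5 — Current: I = V / Z = 0.1675 - j0.4602 A = 0.4897∠-70.0° A.
Step 6 — Complex power: S = V·I* = 41.01 + j19.12 VA.
Step 7 — Real power: P = Re(S) = 41.01 W.
Step 8 — Reactive power: Q = Im(S) = 19.12 VAR.
Step 9 — Apparent power: |S| = 45.25 VA.
Step 10 — Power factor: PF = P/|S| = 0.9063 (lagging).

(a) P = 41.01 W  (b) Q = 19.12 VAR  (c) S = 45.25 VA  (d) PF = 0.9063 (lagging)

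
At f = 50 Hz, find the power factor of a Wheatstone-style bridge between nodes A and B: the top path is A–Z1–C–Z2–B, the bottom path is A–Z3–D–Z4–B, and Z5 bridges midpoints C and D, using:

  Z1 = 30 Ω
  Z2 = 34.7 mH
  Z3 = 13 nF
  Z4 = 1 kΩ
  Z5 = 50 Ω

Step 1 — Angular frequency: ω = 2π·f = 2π·50 = 314.2 rad/s.
Step 2 — Component impedances:
  Z1: Z = R = 30 Ω
  Z2: Z = jωL = j·314.2·0.0347 = 0 + j10.9 Ω
  Z3: Z = 1/(jωC) = -j/(ω·C) = 0 - j2.449e+05 Ω
  Z4: Z = R = 1000 Ω
  Z5: Z = R = 50 Ω
Step 3 — Bridge requires nodal analysis (the Z5 bridge couples midpoints C and D, so the two paths cannot be reduced to a simple series/parallel combination). Setting node B to ground and injecting 1 A at node A, the 3-node admittance system at A, C, D solves to V_A = Z_AB = 30.11 + j10.9 Ω = 32.02∠19.9° Ω.
Step 4 — Power factor: PF = cos(φ) = Re(Z)/|Z| = 30.11/32.02 = 0.9403.
Step 5 — Type: Im(Z) = 10.9 ⇒ lagging (phase φ = 19.9°).

PF = 0.9403 (lagging, φ = 19.9°)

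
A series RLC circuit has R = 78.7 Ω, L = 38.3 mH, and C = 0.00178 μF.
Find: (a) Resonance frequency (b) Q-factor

Step 1 — Resonance condition Im(Z)=0 gives ω₀ = 1/√(LC).
Step 2 — ω₀ = 1/√(0.0383·1.78e-09) = 1.211e+05 rad/s.
Step 3 — f₀ = ω₀/(2π) = 1.928e+04 Hz.
Step 4 — Series Q: Q = ω₀L/R = 1.211e+05·0.0383/78.7 = 58.94.

(a) f₀ = 1.928e+04 Hz  (b) Q = 58.94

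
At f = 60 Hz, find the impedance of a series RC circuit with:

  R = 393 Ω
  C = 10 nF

Step 1 — Angular frequency: ω = 2π·f = 2π·60 = 377 rad/s.
Step 2 — Component impedances:
  R: Z = R = 393 Ω
  C: Z = 1/(jωC) = -j/(ω·C) = 0 - j2.653e+05 Ω
Step 3 — Series combination: Z_total = R + C = 393 - j2.653e+05 Ω = 2.653e+05∠-89.9° Ω.

Z = 393 - j2.653e+05 Ω = 2.653e+05∠-89.9° Ω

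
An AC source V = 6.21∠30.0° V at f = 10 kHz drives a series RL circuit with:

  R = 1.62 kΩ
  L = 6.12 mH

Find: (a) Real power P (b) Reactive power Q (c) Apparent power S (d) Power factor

Step 1 — Angular frequency: ω = 2π·f = 2π·1e+04 = 6.283e+04 rad/s.
Step 2 — Component impedances:
  R: Z = R = 1620 Ω
  L: Z = jωL = j·6.283e+04·0.00612 = 0 + j384.5 Ω
Step 3 — Series combination: Z_total = R + L = 1620 + j384.5 Ω = 1665∠13.4° Ω.
Step 4 — Source phasor: V = 6.21∠30.0° V = 5.378 + j3.105 V.
Step 5 — Current: I = V / Z = 0.003573 + j0.001068 A = 0.00373∠16.6° A.
Step 6 — Complex power: S = V·I* = 0.02254 + j0.005349 VA.
Step 7 — Real power: P = Re(S) = 0.02254 W.
Step 8 — Reactive power: Q = Im(S) = 0.005349 VAR.
Step 9 — Apparent power: |S| = 0.02316 VA.
Step 10 — Power factor: PF = P/|S| = 0.973 (lagging).

(a) P = 0.02254 W  (b) Q = 0.005349 VAR  (c) S = 0.02316 VA  (d) PF = 0.973 (lagging)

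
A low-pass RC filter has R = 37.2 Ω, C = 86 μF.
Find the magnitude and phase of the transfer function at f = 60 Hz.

Step 1 — Angular frequency: ω = 2π·60 = 377 rad/s.
Step 2 — Transfer function: H(jω) = 1/(1 + jωRC).
Step 3 — Denominator: 1 + jωRC = 1 + j·377·37.2·8.6e-05 = 1 + j1.206.
Step 4 — H = 0.4074 - j0.4913.
Step 5 — Magnitude: |H| = 0.6383 (-3.9 dB); phase: φ = -50.3°.

|H| = 0.6383 (-3.9 dB), φ = -50.3°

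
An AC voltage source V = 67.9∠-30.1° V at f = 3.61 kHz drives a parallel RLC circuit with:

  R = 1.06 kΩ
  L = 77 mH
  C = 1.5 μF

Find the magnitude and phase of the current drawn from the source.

Step 1 — Angular frequency: ω = 2π·f = 2π·3610 = 2.268e+04 rad/s.
Step 2 — Component impedances:
  R: Z = R = 1060 Ω
  L: Z = jωL = j·2.268e+04·0.077 = 0 + j1747 Ω
  C: Z = 1/(jωC) = -j/(ω·C) = 0 - j29.39 Ω
Step 3 — Parallel combination: 1/Z_total = 1/R + 1/L + 1/C; Z_total = 0.8424 - j29.87 Ω = 29.88∠-88.4° Ω.
Step 4 — Source phasor: V = 67.9∠-30.1° V = 58.74 - j34.05 V.
Step 5 — Ohm's law: I = V / Z_total = (58.74 - j34.05) / (0.8424 - j29.87) = 1.195 + j1.933 A.
Step 6 — Convert to polar: |I| = 2.272 A, ∠I = 58.3°.

I = 2.272∠58.3° A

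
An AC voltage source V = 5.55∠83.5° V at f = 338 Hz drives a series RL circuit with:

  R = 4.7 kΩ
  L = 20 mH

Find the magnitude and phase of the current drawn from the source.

Step 1 — Angular frequency: ω = 2π·f = 2π·338 = 2124 rad/s.
Step 2 — Component impedances:
  R: Z = R = 4700 Ω
  L: Z = jωL = j·2124·0.02 = 0 + j42.47 Ω
Step 3 — Series combination: Z_total = R + L = 4700 + j42.47 Ω = 4700∠0.5° Ω.
Step 4 — Source phasor: V = 5.55∠83.5° V = 0.6283 + j5.514 V.
Step 5 — Ohm's law: I = V / Z_total = (0.6283 + j5.514) / (4700 + j42.47) = 0.0001443 + j0.001172 A.
Step 6 — Convert to polar: |I| = 0.001181 A, ∠I = 83.0°.

I = 0.001181∠83.0° A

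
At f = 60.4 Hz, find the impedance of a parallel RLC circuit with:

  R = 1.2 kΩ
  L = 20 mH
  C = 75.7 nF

Step 1 — Angular frequency: ω = 2π·f = 2π·60.4 = 379.5 rad/s.
Step 2 — Component impedances:
  R: Z = R = 1200 Ω
  L: Z = jωL = j·379.5·0.02 = 0 + j7.59 Ω
  C: Z = 1/(jωC) = -j/(ω·C) = 0 - j3.481e+04 Ω
Step 3 — Parallel combination: 1/Z_total = 1/R + 1/L + 1/C; Z_total = 0.04803 + j7.591 Ω = 7.592∠89.6° Ω.

Z = 0.04803 + j7.591 Ω = 7.592∠89.6° Ω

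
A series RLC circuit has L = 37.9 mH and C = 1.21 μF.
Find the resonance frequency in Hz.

Step 1 — Resonance condition Im(Z)=0 gives ω₀ = 1/√(LC).
Step 2 — ω₀ = 1/√(0.0379·1.21e-06) = 4670 rad/s.
Step 3 — f₀ = ω₀/(2π) = 743.2 Hz.

f₀ = 743.2 Hz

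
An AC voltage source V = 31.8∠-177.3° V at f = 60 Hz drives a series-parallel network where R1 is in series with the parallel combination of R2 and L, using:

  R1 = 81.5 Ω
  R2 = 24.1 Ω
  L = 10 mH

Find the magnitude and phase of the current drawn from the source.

Step 1 — Angular frequency: ω = 2π·f = 2π·60 = 377 rad/s.
Step 2 — Component impedances:
  R1: Z = R = 81.5 Ω
  R2: Z = R = 24.1 Ω
  L: Z = jωL = j·377·0.01 = 0 + j3.77 Ω
Step 3 — Parallel branch: R2 || L = 1/(1/R2 + 1/L) = 0.5756 + j3.68 Ω.
Step 4 — Series with R1: Z_total = R1 + (R2 || L) = 82.08 + j3.68 Ω = 82.16∠2.6° Ω.
Step 5 — Source phasor: V = 31.8∠-177.3° V = -31.76 - j1.498 V.
Step 6 — Ohm's law: I = V / Z_total = (-31.76 - j1.498) / (82.08 + j3.68) = -0.3871 - j0.0008975 A.
Step 7 — Convert to polar: |I| = 0.3871 A, ∠I = -179.9°.

I = 0.3871∠-179.9° A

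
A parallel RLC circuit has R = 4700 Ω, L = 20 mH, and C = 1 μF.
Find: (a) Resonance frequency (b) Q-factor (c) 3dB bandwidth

Step 1 — Resonance: ω₀ = 1/√(LC) = 1/√(0.02·1e-06) = 7071 rad/s.
Step 2 — f₀ = ω₀/(2π) = 1125 Hz.
Step 3 — Parallel Q: Q = R/(ω₀L) = 4700/(7071·0.02) = 33.23.
Step 4 — Bandwidth: Δω = ω₀/Q = 212.8 rad/s; BW = Δω/(2π) = 33.86 Hz.

(a) f₀ = 1125 Hz  (b) Q = 33.23  (c) BW = 33.86 Hz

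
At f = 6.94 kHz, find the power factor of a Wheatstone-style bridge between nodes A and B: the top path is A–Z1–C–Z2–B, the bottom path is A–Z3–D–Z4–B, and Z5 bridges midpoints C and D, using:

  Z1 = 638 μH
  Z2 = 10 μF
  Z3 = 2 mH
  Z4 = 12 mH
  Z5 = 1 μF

Step 1 — Angular frequency: ω = 2π·f = 2π·6940 = 4.361e+04 rad/s.
Step 2 — Component impedances:
  Z1: Z = jωL = j·4.361e+04·0.000638 = 0 + j27.82 Ω
  Z2: Z = 1/(jωC) = -j/(ω·C) = 0 - j2.293 Ω
  Z3: Z = jωL = j·4.361e+04·0.002 = 0 + j87.21 Ω
  Z4: Z = jωL = j·4.361e+04·0.012 = 0 + j523.3 Ω
  Z5: Z = 1/(jωC) = -j/(ω·C) = 0 - j22.93 Ω
Step 3 — Bridge requires nodal analysis (the Z5 bridge couples midpoints C and D, so the two paths cannot be reduced to a simple series/parallel combination). Setting node B to ground and injecting 1 A at node A, the 3-node admittance system at A, C, D solves to V_A = Z_AB = 0 + j16.95 Ω = 16.95∠90.0° Ω.
Step 4 — Power factor: PF = cos(φ) = Re(Z)/|Z| = 0/16.95 = 0.
Step 5 — Type: Im(Z) = 16.95 ⇒ lagging (phase φ = 90.0°).

PF = 0 (lagging, φ = 90.0°)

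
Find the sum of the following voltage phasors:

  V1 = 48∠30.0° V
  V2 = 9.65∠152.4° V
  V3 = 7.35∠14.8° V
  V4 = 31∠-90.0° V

Step 1 — Convert each phasor to rectangular form:
  V1 = 48·(cos(30.0°) + j·sin(30.0°)) = 41.57 + j24 V
  V2 = 9.65·(cos(152.4°) + j·sin(152.4°)) = -8.552 + j4.471 V
  V3 = 7.35·(cos(14.8°) + j·sin(14.8°)) = 7.106 + j1.878 V
  V4 = 31·(cos(-90.0°) + j·sin(-90.0°)) = 0 - j31 V
Step 2 — Sum components: V_total = 40.12 - j0.6517 V.
Step 3 — Convert to polar: |V_total| = 40.13 V, ∠V_total = -0.9°.

V_total = 40.13∠-0.9° V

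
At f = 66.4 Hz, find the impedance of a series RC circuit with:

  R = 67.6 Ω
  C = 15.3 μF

Step 1 — Angular frequency: ω = 2π·f = 2π·66.4 = 417.2 rad/s.
Step 2 — Component impedances:
  R: Z = R = 67.6 Ω
  C: Z = 1/(jωC) = -j/(ω·C) = 0 - j156.7 Ω
Step 3 — Series combination: Z_total = R + C = 67.6 - j156.7 Ω = 170.6∠-66.7° Ω.

Z = 67.6 - j156.7 Ω = 170.6∠-66.7° Ω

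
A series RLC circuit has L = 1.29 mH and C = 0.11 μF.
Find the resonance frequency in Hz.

Step 1 — Resonance condition Im(Z)=0 gives ω₀ = 1/√(LC).
Step 2 — ω₀ = 1/√(0.00129·1.1e-07) = 8.395e+04 rad/s.
Step 3 — f₀ = ω₀/(2π) = 1.336e+04 Hz.

f₀ = 1.336e+04 Hz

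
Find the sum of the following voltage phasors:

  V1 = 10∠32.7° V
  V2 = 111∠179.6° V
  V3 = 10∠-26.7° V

Step 1 — Convert each phasor to rectangular form:
  V1 = 10·(cos(32.7°) + j·sin(32.7°)) = 8.415 + j5.402 V
  V2 = 111·(cos(179.6°) + j·sin(179.6°)) = -111 + j0.7749 V
  V3 = 10·(cos(-26.7°) + j·sin(-26.7°)) = 8.934 - j4.493 V
Step 2 — Sum components: V_total = -93.65 + j1.684 V.
Step 3 — Convert to polar: |V_total| = 93.66 V, ∠V_total = 179.0°.

V_total = 93.66∠179.0° V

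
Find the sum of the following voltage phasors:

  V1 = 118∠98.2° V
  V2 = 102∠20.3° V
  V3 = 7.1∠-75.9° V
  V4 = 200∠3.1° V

Step 1 — Convert each phasor to rectangular form:
  V1 = 118·(cos(98.2°) + j·sin(98.2°)) = -16.83 + j116.8 V
  V2 = 102·(cos(20.3°) + j·sin(20.3°)) = 95.66 + j35.39 V
  V3 = 7.1·(cos(-75.9°) + j·sin(-75.9°)) = 1.73 - j6.886 V
  V4 = 200·(cos(3.1°) + j·sin(3.1°)) = 199.7 + j10.82 V
Step 2 — Sum components: V_total = 280.3 + j156.1 V.
Step 3 — Convert to polar: |V_total| = 320.8 V, ∠V_total = 29.1°.

V_total = 320.8∠29.1° V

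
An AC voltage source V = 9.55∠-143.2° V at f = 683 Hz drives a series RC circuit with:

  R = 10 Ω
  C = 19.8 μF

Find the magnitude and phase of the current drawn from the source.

Step 1 — Angular frequency: ω = 2π·f = 2π·683 = 4291 rad/s.
Step 2 — Component impedances:
  R: Z = R = 10 Ω
  C: Z = 1/(jωC) = -j/(ω·C) = 0 - j11.77 Ω
Step 3 — Series combination: Z_total = R + C = 10 - j11.77 Ω = 15.44∠-49.6° Ω.
Step 4 — Source phasor: V = 9.55∠-143.2° V = -7.647 - j5.721 V.
Step 5 — Ohm's law: I = V / Z_total = (-7.647 - j5.721) / (10 - j11.77) = -0.03834 - j0.6172 A.
Step 6 — Convert to polar: |I| = 0.6184 A, ∠I = -93.6°.

I = 0.6184∠-93.6° A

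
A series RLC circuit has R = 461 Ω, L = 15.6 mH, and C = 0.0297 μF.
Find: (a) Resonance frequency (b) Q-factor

Step 1 — Resonance condition Im(Z)=0 gives ω₀ = 1/√(LC).
Step 2 — ω₀ = 1/√(0.0156·2.97e-08) = 4.646e+04 rad/s.
Step 3 — f₀ = ω₀/(2π) = 7394 Hz.
Step 4 — Series Q: Q = ω₀L/R = 4.646e+04·0.0156/461 = 1.572.

(a) f₀ = 7394 Hz  (b) Q = 1.572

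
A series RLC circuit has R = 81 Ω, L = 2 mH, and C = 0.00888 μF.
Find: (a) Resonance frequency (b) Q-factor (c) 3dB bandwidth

Step 1 — Resonance: ω₀ = 1/√(LC) = 1/√(0.002·8.88e-09) = 2.373e+05 rad/s.
Step 2 — f₀ = ω₀/(2π) = 3.777e+04 Hz.
Step 3 — Series Q: Q = ω₀L/R = 2.373e+05·0.002/81 = 5.859.
Step 4 — Bandwidth: Δω = ω₀/Q = 4.05e+04 rad/s; BW = Δω/(2π) = 6446 Hz.

(a) f₀ = 3.777e+04 Hz  (b) Q = 5.859  (c) BW = 6446 Hz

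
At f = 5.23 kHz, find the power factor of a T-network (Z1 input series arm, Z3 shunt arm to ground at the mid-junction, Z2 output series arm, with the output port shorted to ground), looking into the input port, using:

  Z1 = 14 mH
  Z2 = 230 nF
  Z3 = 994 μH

Step 1 — Angular frequency: ω = 2π·f = 2π·5230 = 3.286e+04 rad/s.
Step 2 — Component impedances:
  Z1: Z = jωL = j·3.286e+04·0.014 = 0 + j460.1 Ω
  Z2: Z = 1/(jωC) = -j/(ω·C) = 0 - j132.3 Ω
  Z3: Z = jωL = j·3.286e+04·0.000994 = 0 + j32.66 Ω
Step 3 — With the output port shorted to ground, the output series arm Z2 runs from the junction to ground; the shunt arm Z3 also runs from the junction to ground. They appear in parallel: Z3 || Z2 = 0 + j43.37 Ω.
Step 4 — Series with input arm Z1: Z_in = Z1 + (Z3 || Z2) = 0 + j503.4 Ω = 503.4∠90.0° Ω.
Step 5 — Power factor: PF = cos(φ) = Re(Z)/|Z| = 0/503.4 = 0.
Step 6 — Type: Im(Z) = 503.4 ⇒ lagging (phase φ = 90.0°).

PF = 0 (lagging, φ = 90.0°)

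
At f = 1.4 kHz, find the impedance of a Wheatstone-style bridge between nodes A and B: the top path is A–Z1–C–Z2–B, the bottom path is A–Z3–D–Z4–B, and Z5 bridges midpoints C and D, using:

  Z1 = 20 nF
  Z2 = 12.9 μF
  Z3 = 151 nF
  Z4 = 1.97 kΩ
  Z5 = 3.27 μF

Step 1 — Angular frequency: ω = 2π·f = 2π·1400 = 8796 rad/s.
Step 2 — Component impedances:
  Z1: Z = 1/(jωC) = -j/(ω·C) = 0 - j5684 Ω
  Z2: Z = 1/(jωC) = -j/(ω·C) = 0 - j8.813 Ω
  Z3: Z = 1/(jωC) = -j/(ω·C) = 0 - j752.9 Ω
  Z4: Z = R = 1970 Ω
  Z5: Z = 1/(jωC) = -j/(ω·C) = 0 - j34.77 Ω
Step 3 — Bridge requires nodal analysis (the Z5 bridge couples midpoints C and D, so the two paths cannot be reduced to a simple series/parallel combination). Setting node B to ground and injecting 1 A at node A, the 3-node admittance system at A, C, D solves to V_A = Z_AB = 0.7855 - j700.6 Ω = 700.6∠-89.9° Ω.

Z = 0.7855 - j700.6 Ω = 700.6∠-89.9° Ω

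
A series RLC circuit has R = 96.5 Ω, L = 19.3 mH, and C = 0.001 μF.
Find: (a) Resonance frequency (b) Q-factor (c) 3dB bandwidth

Step 1 — Resonance condition Im(Z)=0 gives ω₀ = 1/√(LC).
Step 2 — ω₀ = 1/√(0.0193·1e-09) = 2.276e+05 rad/s.
Step 3 — f₀ = ω₀/(2π) = 3.623e+04 Hz.
Step 4 — Series Q: Q = ω₀L/R = 2.276e+05·0.0193/96.5 = 45.53.
Step 5 — 3dB bandwidth: Δω = ω₀/Q = 5000 rad/s; BW = Δω/(2π) = 795.8 Hz.

(a) f₀ = 3.623e+04 Hz  (b) Q = 45.53  (c) BW = 795.8 Hz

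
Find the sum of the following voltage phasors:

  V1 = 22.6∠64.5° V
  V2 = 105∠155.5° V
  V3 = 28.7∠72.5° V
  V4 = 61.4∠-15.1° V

Step 1 — Convert each phasor to rectangular form:
  V1 = 22.6·(cos(64.5°) + j·sin(64.5°)) = 9.73 + j20.4 V
  V2 = 105·(cos(155.5°) + j·sin(155.5°)) = -95.55 + j43.54 V
  V3 = 28.7·(cos(72.5°) + j·sin(72.5°)) = 8.63 + j27.37 V
  V4 = 61.4·(cos(-15.1°) + j·sin(-15.1°)) = 59.28 - j15.99 V
Step 2 — Sum components: V_total = -17.91 + j75.32 V.
Step 3 — Convert to polar: |V_total| = 77.42 V, ∠V_total = 103.4°.

V_total = 77.42∠103.4° V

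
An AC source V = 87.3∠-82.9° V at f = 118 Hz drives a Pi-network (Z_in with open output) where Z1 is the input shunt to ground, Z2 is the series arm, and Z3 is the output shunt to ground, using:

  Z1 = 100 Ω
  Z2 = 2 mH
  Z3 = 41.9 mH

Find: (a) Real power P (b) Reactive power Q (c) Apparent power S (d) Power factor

Step 1 — Angular frequency: ω = 2π·f = 2π·118 = 741.4 rad/s.
Step 2 — Component impedances:
  Z1: Z = R = 100 Ω
  Z2: Z = jωL = j·741.4·0.002 = 0 + j1.483 Ω
  Z3: Z = jωL = j·741.4·0.0419 = 0 + j31.07 Ω
Step 3 — With open output, the series arm Z2 and the output shunt Z3 appear in series to ground: Z2 + Z3 = 0 + j32.55 Ω.
Step 4 — Parallel with input shunt Z1: Z_in = Z1 || (Z2 + Z3) = 9.579 + j29.43 Ω = 30.95∠72.0° Ω.
Step 5 — Source phasor: V = 87.3∠-82.9° V = 10.79 - j86.63 V.
Step 6 — Current: I = V / Z = -2.554 - j1.198 A = 2.821∠-154.9° A.
Step 7 — Complex power: S = V·I* = 76.21 + j234.2 VA.
Step 8 — Real power: P = Re(S) = 76.21 W.
Step 9 — Reactive power: Q = Im(S) = 234.2 VAR.
Step 10 — Apparent power: |S| = 246.2 VA.
Step 11 — Power factor: PF = P/|S| = 0.3095 (lagging).

(a) P = 76.21 W  (b) Q = 234.2 VAR  (c) S = 246.2 VA  (d) PF = 0.3095 (lagging)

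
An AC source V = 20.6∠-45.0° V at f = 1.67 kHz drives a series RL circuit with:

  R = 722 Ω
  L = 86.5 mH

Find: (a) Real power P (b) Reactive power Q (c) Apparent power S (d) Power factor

Step 1 — Angular frequency: ω = 2π·f = 2π·1670 = 1.049e+04 rad/s.
Step 2 — Component impedances:
  R: Z = R = 722 Ω
  L: Z = jωL = j·1.049e+04·0.0865 = 0 + j907.6 Ω
Step 3 — Series combination: Z_total = R + L = 722 + j907.6 Ω = 1160∠51.5° Ω.
Step 4 — Source phasor: V = 20.6∠-45.0° V = 14.57 - j14.57 V.
Step 5 — Current: I = V / Z = -0.00201 - j0.01765 A = 0.01776∠-96.5° A.
Step 6 — Complex power: S = V·I* = 0.2278 + j0.2863 VA.
Step 7 — Real power: P = Re(S) = 0.2278 W.
Step 8 — Reactive power: Q = Im(S) = 0.2863 VAR.
Step 9 — Apparent power: |S| = 0.3659 VA.
Step 10 — Power factor: PF = P/|S| = 0.6225 (lagging).

(a) P = 0.2278 W  (b) Q = 0.2863 VAR  (c) S = 0.3659 VA  (d) PF = 0.6225 (lagging)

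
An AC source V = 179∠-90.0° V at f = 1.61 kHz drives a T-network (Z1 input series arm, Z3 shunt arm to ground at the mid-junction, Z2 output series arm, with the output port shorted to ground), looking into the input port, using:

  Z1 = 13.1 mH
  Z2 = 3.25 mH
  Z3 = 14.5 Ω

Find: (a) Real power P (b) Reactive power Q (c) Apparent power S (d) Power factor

Step 1 — Angular frequency: ω = 2π·f = 2π·1610 = 1.012e+04 rad/s.
Step 2 — Component impedances:
  Z1: Z = jωL = j·1.012e+04·0.0131 = 0 + j132.5 Ω
  Z2: Z = jωL = j·1.012e+04·0.00325 = 0 + j32.88 Ω
  Z3: Z = R = 14.5 Ω
Step 3 — With the output port shorted to ground, the output series arm Z2 runs from the junction to ground; the shunt arm Z3 also runs from the junction to ground. They appear in parallel: Z3 || Z2 = 12.14 + j5.354 Ω.
Step 4 — Series with input arm Z1: Z_in = Z1 + (Z3 || Z2) = 12.14 + j137.9 Ω = 138.4∠85.0° Ω.
Step 5 — Source phasor: V = 179∠-90.0° V = 0 - j179 V.
Step 6 — Current: I = V / Z = -1.288 - j0.1134 A = 1.293∠-175.0° A.
Step 7 — Complex power: S = V·I* = 20.3 + j230.6 VA.
Step 8 — Real power: P = Re(S) = 20.3 W.
Step 9 — Reactive power: Q = Im(S) = 230.6 VAR.
Step 10 — Apparent power: |S| = 231.5 VA.
Step 11 — Power factor: PF = P/|S| = 0.0877 (lagging).

(a) P = 20.3 W  (b) Q = 230.6 VAR  (c) S = 231.5 VA  (d) PF = 0.0877 (lagging)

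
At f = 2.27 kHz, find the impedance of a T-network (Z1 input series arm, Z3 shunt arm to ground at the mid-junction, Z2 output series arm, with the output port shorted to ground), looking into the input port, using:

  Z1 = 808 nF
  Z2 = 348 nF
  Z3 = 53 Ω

Step 1 — Angular frequency: ω = 2π·f = 2π·2270 = 1.426e+04 rad/s.
Step 2 — Component impedances:
  Z1: Z = 1/(jωC) = -j/(ω·C) = 0 - j86.77 Ω
  Z2: Z = 1/(jωC) = -j/(ω·C) = 0 - j201.5 Ω
  Z3: Z = R = 53 Ω
Step 3 — With the output port shorted to ground, the output series arm Z2 runs from the junction to ground; the shunt arm Z3 also runs from the junction to ground. They appear in parallel: Z3 || Z2 = 49.57 - j13.04 Ω.
Step 4 — Series with input arm Z1: Z_in = Z1 + (Z3 || Z2) = 49.57 - j99.81 Ω = 111.4∠-63.6° Ω.

Z = 49.57 - j99.81 Ω = 111.4∠-63.6° Ω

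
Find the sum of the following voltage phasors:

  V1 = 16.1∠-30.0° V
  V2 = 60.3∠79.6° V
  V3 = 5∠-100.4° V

Step 1 — Convert each phasor to rectangular form:
  V1 = 16.1·(cos(-30.0°) + j·sin(-30.0°)) = 13.94 - j8.05 V
  V2 = 60.3·(cos(79.6°) + j·sin(79.6°)) = 10.89 + j59.31 V
  V3 = 5·(cos(-100.4°) + j·sin(-100.4°)) = -0.9026 - j4.918 V
Step 2 — Sum components: V_total = 23.93 + j46.34 V.
Step 3 — Convert to polar: |V_total| = 52.15 V, ∠V_total = 62.7°.

V_total = 52.15∠62.7° V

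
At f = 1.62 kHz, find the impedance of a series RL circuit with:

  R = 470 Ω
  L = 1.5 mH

Step 1 — Angular frequency: ω = 2π·f = 2π·1620 = 1.018e+04 rad/s.
Step 2 — Component impedances:
  R: Z = R = 470 Ω
  L: Z = jωL = j·1.018e+04·0.0015 = 0 + j15.27 Ω
Step 3 — Series combination: Z_total = R + L = 470 + j15.27 Ω = 470.2∠1.9° Ω.

Z = 470 + j15.27 Ω = 470.2∠1.9° Ω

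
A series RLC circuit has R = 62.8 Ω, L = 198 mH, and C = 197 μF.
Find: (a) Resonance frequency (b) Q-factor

Step 1 — Resonance condition Im(Z)=0 gives ω₀ = 1/√(LC).
Step 2 — ω₀ = 1/√(0.198·0.000197) = 160.1 rad/s.
Step 3 — f₀ = ω₀/(2π) = 25.48 Hz.
Step 4 — Series Q: Q = ω₀L/R = 160.1·0.198/62.8 = 0.5048.

(a) f₀ = 25.48 Hz  (b) Q = 0.5048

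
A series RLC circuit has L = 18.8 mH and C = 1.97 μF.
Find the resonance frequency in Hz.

Step 1 — Resonance condition Im(Z)=0 gives ω₀ = 1/√(LC).
Step 2 — ω₀ = 1/√(0.0188·1.97e-06) = 5196 rad/s.
Step 3 — f₀ = ω₀/(2π) = 827 Hz.

f₀ = 827 Hz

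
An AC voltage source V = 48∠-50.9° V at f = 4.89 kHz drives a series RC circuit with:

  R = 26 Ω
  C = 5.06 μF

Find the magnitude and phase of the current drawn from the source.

Step 1 — Angular frequency: ω = 2π·f = 2π·4890 = 3.072e+04 rad/s.
Step 2 — Component impedances:
  R: Z = R = 26 Ω
  C: Z = 1/(jωC) = -j/(ω·C) = 0 - j6.432 Ω
Step 3 — Series combination: Z_total = R + C = 26 - j6.432 Ω = 26.78∠-13.9° Ω.
Step 4 — Source phasor: V = 48∠-50.9° V = 30.27 - j37.25 V.
Step 5 — Ohm's law: I = V / Z_total = (30.27 - j37.25) / (26 - j6.432) = 1.431 - j1.079 A.
Step 6 — Convert to polar: |I| = 1.792 A, ∠I = -37.0°.

I = 1.792∠-37.0° A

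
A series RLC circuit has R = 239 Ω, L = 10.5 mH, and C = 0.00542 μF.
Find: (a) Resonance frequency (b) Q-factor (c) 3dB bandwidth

Step 1 — Resonance condition Im(Z)=0 gives ω₀ = 1/√(LC).
Step 2 — ω₀ = 1/√(0.0105·5.42e-09) = 1.326e+05 rad/s.
Step 3 — f₀ = ω₀/(2π) = 2.11e+04 Hz.
Step 4 — Series Q: Q = ω₀L/R = 1.326e+05·0.0105/239 = 5.824.
Step 5 — 3dB bandwidth: Δω = ω₀/Q = 2.276e+04 rad/s; BW = Δω/(2π) = 3623 Hz.

(a) f₀ = 2.11e+04 Hz  (b) Q = 5.824  (c) BW = 3623 Hz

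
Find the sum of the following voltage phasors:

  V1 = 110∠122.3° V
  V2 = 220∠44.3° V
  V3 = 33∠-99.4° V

Step 1 — Convert each phasor to rectangular form:
  V1 = 110·(cos(122.3°) + j·sin(122.3°)) = -58.78 + j92.98 V
  V2 = 220·(cos(44.3°) + j·sin(44.3°)) = 157.5 + j153.7 V
  V3 = 33·(cos(-99.4°) + j·sin(-99.4°)) = -5.39 - j32.56 V
Step 2 — Sum components: V_total = 93.28 + j214.1 V.
Step 3 — Convert to polar: |V_total| = 233.5 V, ∠V_total = 66.5°.

V_total = 233.5∠66.5° V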